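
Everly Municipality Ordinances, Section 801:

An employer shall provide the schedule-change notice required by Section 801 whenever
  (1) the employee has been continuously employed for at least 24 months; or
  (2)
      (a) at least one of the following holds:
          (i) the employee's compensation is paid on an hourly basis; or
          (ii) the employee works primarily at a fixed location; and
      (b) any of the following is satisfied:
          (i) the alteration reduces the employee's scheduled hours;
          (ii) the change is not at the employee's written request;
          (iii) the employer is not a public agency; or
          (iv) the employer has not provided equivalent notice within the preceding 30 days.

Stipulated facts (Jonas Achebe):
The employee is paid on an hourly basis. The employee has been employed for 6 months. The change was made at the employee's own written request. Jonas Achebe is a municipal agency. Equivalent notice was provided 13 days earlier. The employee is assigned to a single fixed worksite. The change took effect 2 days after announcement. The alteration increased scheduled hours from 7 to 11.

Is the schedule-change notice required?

(1) tenure ≥ 24 mo. — not met.
(i) hourly-paid — satisfied.
(ii) fixed location — holds.
(a): T OR T → true.
(i) hours reduced — not satisfied.
(ii) not employee-requested — not satisfied.
(iii) not (public agency) — not satisfied.
(iv) no recent notice — not satisfied.
So (b) is not satisfied (F OR F OR F OR F).
So (2) is not satisfied (T AND F).
Overall: F OR F → false.

No — not required.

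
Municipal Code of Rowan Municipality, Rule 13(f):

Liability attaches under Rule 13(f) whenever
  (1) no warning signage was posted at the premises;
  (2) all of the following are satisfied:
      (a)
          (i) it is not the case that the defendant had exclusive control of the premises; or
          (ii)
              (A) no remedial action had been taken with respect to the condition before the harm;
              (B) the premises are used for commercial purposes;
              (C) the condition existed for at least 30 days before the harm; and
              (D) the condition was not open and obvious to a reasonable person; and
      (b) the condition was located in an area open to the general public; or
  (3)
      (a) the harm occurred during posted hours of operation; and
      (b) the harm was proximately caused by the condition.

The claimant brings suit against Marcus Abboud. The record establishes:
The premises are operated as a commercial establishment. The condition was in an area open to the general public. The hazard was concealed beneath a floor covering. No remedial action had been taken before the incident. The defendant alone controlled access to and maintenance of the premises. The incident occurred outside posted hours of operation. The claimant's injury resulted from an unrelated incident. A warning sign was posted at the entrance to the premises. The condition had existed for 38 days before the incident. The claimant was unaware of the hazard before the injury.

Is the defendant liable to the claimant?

Yes — liable.

(1) no signage posted — not satisfied.
(i) not (exclusive control) — fails.
(A) no remedial action — satisfied.
(B) commercial use — holds.
(C) condition ≥30 days old — met.
(D) not open/obvious — satisfied.
(ii): T AND T AND T AND T → true.
(a): F OR T → true.
(b) public area — met.
So (2) is satisfied (T AND T).
(a) during posted hours — not satisfied.
(b) proximate cause — not satisfied.
(3): F AND F → false.
Overall = F OR T OR F = true.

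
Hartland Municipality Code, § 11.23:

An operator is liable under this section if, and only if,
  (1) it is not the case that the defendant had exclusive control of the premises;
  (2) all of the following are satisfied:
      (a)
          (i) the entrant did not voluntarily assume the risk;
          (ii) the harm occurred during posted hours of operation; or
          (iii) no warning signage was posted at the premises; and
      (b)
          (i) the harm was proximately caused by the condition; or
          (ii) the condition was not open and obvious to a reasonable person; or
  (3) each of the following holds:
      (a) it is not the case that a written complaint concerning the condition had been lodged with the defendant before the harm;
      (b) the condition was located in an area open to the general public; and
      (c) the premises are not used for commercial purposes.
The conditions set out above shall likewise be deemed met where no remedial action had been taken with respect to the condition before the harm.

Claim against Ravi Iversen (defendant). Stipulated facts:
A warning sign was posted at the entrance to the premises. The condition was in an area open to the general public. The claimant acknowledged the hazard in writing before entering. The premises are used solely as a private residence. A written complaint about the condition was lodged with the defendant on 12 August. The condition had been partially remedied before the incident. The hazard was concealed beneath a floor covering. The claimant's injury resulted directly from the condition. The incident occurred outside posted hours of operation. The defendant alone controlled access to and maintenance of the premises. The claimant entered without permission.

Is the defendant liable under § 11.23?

No — not liable.

(1) not (exclusive control) — not met.
(i) no assumed risk — not satisfied.
(ii) during posted hours — not met.
(iii) no signage posted — fails.
(a) = F OR F OR F = false.
(i) proximate cause — holds.
(ii) not open/obvious — satisfied.
(b) = T OR T = true.
(2) = F AND T = false.
(a) not (complaint lodged) — not satisfied.
(b) public area — holds.
(c) not (commercial use) — met.
(3) = F AND T AND T = false.
Overall = F OR F OR F = false.
Exception (no remedial action) — not satisfied.
Result: main false OR exception false → false.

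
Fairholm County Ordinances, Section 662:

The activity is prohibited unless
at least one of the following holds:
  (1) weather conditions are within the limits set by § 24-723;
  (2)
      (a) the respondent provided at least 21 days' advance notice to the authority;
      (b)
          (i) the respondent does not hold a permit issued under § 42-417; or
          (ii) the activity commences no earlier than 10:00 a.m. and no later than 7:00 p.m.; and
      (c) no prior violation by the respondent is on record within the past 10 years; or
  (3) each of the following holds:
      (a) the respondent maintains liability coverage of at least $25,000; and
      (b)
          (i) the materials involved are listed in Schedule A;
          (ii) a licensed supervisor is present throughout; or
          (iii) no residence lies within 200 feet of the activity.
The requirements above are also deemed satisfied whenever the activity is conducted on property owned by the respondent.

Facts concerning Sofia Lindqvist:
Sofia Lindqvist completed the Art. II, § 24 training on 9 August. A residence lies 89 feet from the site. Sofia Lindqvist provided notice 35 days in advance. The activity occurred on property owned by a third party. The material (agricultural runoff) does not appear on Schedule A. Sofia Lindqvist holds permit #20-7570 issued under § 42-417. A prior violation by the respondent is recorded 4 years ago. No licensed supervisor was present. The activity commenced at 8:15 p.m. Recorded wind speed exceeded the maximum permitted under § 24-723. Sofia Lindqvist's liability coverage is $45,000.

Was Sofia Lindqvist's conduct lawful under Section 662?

No — unlawful.

(1) weather ok — not satisfied.
(a) ≥21 days' notice — satisfied.
(i) not (holds permit) — not satisfied.
(ii) start within hours — not met.
(b): F OR F → false.
(c) no prior violation — not met.
(2) = T AND F AND F = false.
(a) coverage ≥ $25,000 — holds.
(i) Schedule A material — not satisfied.
(ii) supervisor present — not satisfied.
(iii) no residence in 200 ft — not satisfied.
(b) = F OR F OR F = false.
So (3) is not satisfied (T AND F).
Overall: F OR F OR F → false.
Exception (own property) — not satisfied.
Result: main false OR exception false → false.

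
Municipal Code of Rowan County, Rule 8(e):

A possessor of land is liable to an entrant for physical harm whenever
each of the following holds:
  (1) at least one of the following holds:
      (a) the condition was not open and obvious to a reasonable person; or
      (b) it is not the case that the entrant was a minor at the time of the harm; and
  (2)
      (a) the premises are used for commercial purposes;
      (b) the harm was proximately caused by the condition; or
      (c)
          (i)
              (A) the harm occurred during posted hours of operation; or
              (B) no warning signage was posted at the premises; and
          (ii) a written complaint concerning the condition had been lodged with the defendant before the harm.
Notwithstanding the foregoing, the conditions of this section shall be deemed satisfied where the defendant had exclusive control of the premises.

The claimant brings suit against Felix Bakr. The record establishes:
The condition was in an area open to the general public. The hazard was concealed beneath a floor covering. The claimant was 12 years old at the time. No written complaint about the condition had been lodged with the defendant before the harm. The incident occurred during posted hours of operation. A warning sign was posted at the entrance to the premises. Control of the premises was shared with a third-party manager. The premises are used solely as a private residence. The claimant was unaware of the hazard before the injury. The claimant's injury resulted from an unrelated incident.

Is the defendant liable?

No — not liable.

(a) not open/obvious — holds.
(b) not (entrant a minor) — fails.
(1) = T OR F = true.
(a) commercial use — not met.
(b) proximate cause — not met.
(A) during posted hours — satisfied.
(B) no signage posted — not satisfied.
So (i) is satisfied (T OR F).
(ii) complaint lodged — not satisfied.
(c): T AND F → false.
(2) = F OR F OR F = false.
So Overall is not satisfied (T AND F).
Exception (exclusive control) — not satisfied.
Result: main false OR exception false → false.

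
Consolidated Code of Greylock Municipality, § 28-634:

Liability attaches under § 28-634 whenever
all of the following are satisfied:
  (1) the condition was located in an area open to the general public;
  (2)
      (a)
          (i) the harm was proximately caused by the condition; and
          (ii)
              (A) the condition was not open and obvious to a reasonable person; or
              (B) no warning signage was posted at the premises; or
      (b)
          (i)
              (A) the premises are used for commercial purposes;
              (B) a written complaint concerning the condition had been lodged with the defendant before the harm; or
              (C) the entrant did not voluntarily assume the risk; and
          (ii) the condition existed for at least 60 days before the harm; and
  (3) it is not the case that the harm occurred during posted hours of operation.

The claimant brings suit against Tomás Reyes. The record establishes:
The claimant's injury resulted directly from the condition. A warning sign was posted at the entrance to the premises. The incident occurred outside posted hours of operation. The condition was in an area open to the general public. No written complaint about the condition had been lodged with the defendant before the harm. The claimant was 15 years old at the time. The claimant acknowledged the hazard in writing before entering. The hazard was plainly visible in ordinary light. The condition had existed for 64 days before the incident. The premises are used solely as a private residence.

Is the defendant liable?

(1) public area — met.
(i) proximate cause — satisfied.
(A) not open/obvious — not met.
(B) no signage posted — fails.
So (ii) is not satisfied (F OR F).
(a): T AND F → false.
(A) commercial use — not satisfied.
(B) complaint lodged — fails.
(C) no assumed risk — not met.
(i) = F OR F OR F = false.
(ii) condition ≥60 days old — met.
(b): F AND T → false.
(2): F OR F → false.
(3) not (during posted hours) — satisfied.
Overall: T AND F AND T → false.

No — not liable.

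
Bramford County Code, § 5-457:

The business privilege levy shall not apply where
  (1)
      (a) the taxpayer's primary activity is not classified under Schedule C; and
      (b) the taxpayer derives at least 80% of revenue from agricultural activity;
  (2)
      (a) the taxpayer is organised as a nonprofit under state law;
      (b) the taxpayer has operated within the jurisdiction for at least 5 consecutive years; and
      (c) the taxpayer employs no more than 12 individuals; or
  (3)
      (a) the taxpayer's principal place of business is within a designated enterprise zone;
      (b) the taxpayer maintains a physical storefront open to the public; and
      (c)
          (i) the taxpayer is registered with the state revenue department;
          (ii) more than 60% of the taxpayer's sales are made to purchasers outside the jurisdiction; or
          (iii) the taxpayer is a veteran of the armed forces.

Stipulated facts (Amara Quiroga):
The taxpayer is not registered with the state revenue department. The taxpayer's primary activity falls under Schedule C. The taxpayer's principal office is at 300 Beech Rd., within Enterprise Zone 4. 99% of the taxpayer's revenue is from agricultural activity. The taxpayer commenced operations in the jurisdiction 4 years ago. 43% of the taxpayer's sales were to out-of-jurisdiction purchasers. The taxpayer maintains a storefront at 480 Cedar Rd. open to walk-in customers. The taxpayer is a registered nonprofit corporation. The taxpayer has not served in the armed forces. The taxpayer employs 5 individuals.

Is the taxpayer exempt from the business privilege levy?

(a) not (Schedule C activity) — not met.
(b) ≥80% agricultural — met.
(1) = F AND T = false.
(a) nonprofit — met.
(b) ≥ 5 yrs in jurisdiction — not met.
(c) ≤ 12 employees — holds.
(2): T AND F AND T → false.
(a) in enterprise zone — satisfied.
(b) has storefront — satisfied.
(i) state-registered — not met.
(ii) >60% out-of-jur. sales — not satisfied.
(iii) veteran — not met.
(c) = F OR F OR F = false.
(3) = T AND T AND F = false.
Overall: F OR F OR F → false.

No — not exempt.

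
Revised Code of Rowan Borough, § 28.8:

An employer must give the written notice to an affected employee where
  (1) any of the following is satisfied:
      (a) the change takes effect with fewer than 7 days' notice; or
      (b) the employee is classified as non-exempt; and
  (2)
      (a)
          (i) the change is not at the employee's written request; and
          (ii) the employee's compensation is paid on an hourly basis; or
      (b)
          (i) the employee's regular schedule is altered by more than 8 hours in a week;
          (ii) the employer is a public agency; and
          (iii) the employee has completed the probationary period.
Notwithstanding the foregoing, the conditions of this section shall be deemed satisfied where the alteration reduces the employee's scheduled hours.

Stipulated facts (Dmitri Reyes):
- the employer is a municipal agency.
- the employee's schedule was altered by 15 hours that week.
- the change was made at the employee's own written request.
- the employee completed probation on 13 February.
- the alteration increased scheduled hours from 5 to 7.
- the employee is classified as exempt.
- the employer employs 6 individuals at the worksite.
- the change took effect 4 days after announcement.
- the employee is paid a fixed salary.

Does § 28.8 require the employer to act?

Yes — required.

(a) < 7 days' notice — met.
(b) non-exempt — fails.
So (1) is satisfied (T OR F).
(i) not employee-requested — not met.
(ii) hourly-paid — not met.
So (a) is not satisfied (F AND F).
(i) schedule shift > 8h — holds.
(ii) public agency — satisfied.
(iii) past probation — holds.
(b): T AND T AND T → true.
So (2) is satisfied (F OR T).
Overall = T AND T = true.
Exception (hours reduced) — not satisfied.
Result: main true OR exception false → true.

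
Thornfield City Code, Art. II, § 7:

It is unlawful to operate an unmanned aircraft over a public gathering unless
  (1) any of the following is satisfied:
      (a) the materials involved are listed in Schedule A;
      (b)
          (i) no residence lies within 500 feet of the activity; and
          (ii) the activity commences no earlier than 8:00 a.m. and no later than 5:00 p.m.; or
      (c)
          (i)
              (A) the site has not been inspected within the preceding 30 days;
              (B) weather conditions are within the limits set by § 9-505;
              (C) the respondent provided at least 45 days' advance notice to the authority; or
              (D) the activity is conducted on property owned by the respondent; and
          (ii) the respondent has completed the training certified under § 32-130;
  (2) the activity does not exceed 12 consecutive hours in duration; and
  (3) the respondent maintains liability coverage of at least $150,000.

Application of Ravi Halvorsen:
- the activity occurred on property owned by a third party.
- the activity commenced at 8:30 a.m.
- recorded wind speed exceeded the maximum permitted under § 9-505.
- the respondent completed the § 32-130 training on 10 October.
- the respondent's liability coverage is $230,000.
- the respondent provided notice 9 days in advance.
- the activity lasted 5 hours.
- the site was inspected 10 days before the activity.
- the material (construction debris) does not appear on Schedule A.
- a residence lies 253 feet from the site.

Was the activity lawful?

(a) Schedule A material — fails.
(i) no residence in 500 ft — not satisfied.
(ii) start within hours — met.
(b) = F AND T = false.
(A) not (site inspected) — fails.
(B) weather ok — fails.
(C) ≥45 days' notice — not satisfied.
(D) own property — fails.
So (i) is not satisfied (F OR F OR F OR F).
(ii) training certified — met.
So (c) is not satisfied (F AND T).
(1): F OR F OR F → false.
(2) ≤ 12 hrs duration — holds.
(3) coverage ≥ $150,000 — satisfied.
Overall: F AND T AND T → false.

No — unlawful.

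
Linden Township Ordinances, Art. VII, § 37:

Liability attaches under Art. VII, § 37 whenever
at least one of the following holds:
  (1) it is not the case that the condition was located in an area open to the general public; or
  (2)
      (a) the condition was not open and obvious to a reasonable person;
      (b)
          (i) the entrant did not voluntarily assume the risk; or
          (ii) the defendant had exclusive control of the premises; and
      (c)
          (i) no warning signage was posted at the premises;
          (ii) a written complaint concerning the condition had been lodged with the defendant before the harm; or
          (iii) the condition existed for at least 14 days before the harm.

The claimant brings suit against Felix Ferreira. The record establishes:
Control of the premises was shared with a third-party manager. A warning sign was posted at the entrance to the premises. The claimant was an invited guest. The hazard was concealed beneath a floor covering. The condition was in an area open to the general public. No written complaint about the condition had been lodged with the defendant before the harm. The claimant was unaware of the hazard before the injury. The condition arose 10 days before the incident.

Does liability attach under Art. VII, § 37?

(1) not (public area) — fails.
(a) not open/obvious — met.
(i) no assumed risk — met.
(ii) exclusive control — not met.
(b): T OR F → true.
(i) no signage posted — not met.
(ii) complaint lodged — not met.
(iii) condition ≥14 days old — fails.
(c) = F OR F OR F = false.
(2): T AND T AND F → false.
So Overall is not satisfied (F OR F).

No — not liable.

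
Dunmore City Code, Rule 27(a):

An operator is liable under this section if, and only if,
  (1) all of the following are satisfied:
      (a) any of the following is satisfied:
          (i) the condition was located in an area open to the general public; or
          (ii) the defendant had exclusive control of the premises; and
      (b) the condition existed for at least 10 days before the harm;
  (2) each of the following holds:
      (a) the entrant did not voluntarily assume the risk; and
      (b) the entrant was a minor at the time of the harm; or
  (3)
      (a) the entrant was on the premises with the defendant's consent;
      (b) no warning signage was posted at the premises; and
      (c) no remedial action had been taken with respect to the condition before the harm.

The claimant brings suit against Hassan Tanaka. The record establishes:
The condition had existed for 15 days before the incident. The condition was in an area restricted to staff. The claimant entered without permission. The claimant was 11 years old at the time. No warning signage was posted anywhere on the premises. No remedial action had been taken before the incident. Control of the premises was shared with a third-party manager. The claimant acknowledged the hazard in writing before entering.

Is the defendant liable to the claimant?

(i) public area — not satisfied.
(ii) exclusive control — fails.
So (a) is not satisfied (F OR F).
(b) condition ≥10 days old — holds.
(1): F AND T → false.
(a) no assumed risk — not met.
(b) entrant a minor — met.
(2): F AND T → false.
(a) consent to enter — not met.
(b) no signage posted — holds.
(c) no remedial action — satisfied.
(3): F AND T AND T → false.
So Overall is not satisfied (F OR F OR F).

No — not liable.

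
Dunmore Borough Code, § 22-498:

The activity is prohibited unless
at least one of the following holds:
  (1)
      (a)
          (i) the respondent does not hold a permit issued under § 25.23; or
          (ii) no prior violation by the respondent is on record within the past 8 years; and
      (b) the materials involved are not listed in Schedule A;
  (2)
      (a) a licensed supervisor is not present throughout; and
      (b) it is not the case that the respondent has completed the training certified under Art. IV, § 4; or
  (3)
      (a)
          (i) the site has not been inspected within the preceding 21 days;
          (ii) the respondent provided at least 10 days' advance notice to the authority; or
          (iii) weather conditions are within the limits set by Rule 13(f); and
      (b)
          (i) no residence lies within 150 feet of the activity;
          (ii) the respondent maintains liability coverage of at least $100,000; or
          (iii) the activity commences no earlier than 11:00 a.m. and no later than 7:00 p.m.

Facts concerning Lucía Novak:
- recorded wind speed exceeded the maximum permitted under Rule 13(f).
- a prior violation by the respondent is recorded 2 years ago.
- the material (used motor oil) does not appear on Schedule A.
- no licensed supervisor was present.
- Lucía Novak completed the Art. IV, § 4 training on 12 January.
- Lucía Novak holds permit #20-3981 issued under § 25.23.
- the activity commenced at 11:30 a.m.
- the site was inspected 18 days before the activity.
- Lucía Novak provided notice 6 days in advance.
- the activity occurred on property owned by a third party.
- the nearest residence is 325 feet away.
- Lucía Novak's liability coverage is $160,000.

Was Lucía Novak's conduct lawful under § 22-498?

No — unlawful.

(i) not (holds permit) — not met.
(ii) no prior violation — not met.
So (a) is not satisfied (F OR F).
(b) not (Schedule A material) — satisfied.
(1) = F AND T = false.
(a) not (supervisor present) — met.
(b) not (training certified) — fails.
So (2) is not satisfied (T AND F).
(i) not (site inspected) — not met.
(ii) ≥10 days' notice — fails.
(iii) weather ok — not met.
(a) = F OR F OR F = false.
(i) no residence in 150 ft — satisfied.
(ii) coverage ≥ $100,000 — satisfied.
(iii) start within hours — holds.
So (b) is satisfied (T OR T OR T).
So (3) is not satisfied (F AND T).
Overall: F OR F OR F → false.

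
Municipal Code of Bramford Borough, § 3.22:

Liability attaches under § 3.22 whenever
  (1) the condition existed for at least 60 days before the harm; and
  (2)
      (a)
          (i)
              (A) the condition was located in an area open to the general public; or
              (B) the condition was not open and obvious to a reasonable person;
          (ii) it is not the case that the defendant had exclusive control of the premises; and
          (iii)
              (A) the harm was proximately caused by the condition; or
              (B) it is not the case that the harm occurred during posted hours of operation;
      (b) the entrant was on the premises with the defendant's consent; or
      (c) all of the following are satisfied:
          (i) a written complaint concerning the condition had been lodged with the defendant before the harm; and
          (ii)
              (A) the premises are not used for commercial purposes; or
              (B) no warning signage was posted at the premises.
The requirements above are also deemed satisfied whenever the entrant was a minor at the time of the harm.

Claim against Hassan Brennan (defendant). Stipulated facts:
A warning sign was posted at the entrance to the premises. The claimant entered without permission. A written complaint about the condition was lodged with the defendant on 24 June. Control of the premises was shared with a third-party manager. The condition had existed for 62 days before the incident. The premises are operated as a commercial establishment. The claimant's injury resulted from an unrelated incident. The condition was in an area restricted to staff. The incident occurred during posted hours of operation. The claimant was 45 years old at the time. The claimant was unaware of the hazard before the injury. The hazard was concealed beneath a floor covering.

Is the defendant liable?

(1) condition ≥60 days old — satisfied.
(A) public area — fails.
(B) not open/obvious — satisfied.
(i): F OR T → true.
(ii) not (exclusive control) — satisfied.
(A) proximate cause — not met.
(B) not (during posted hours) — not satisfied.
(iii) = F OR F = false.
So (a) is not satisfied (T AND T AND F).
(b) consent to enter — not met.
(i) complaint lodged — satisfied.
(A) not (commercial use) — fails.
(B) no signage posted — not met.
(ii): F OR F → false.
(c): T AND F → false.
(2): F OR F OR F → false.
Overall: T AND F → false.
Exception (entrant a minor) — not satisfied.
Result: main false OR exception false → false.

No — not liable.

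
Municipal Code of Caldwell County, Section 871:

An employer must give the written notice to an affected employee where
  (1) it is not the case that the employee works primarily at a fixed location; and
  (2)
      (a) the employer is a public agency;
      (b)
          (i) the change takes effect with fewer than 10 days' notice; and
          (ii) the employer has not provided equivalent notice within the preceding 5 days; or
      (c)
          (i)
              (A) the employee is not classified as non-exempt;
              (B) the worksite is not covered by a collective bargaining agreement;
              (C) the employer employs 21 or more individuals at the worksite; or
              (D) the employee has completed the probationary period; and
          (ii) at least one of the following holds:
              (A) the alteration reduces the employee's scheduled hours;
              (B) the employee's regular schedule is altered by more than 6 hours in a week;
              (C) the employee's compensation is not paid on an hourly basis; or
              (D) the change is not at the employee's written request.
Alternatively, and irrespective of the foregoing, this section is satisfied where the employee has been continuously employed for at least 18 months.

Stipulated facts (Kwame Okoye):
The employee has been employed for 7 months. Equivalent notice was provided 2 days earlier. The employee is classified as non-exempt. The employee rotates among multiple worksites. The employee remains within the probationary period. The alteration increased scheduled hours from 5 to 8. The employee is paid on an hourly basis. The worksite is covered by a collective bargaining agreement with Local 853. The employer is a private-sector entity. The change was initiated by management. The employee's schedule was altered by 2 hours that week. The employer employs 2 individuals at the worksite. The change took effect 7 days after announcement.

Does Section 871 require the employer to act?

(1) not (fixed location) — holds.
(a) public agency — not met.
(i) < 10 days' notice — satisfied.
(ii) no recent notice — not met.
So (b) is not satisfied (T AND F).
(A) not (non-exempt) — not met.
(B) no CBA — not met.
(C) ≥ 21 at site — not satisfied.
(D) past probation — fails.
So (i) is not satisfied (F OR F OR F OR F).
(A) hours reduced — not satisfied.
(B) schedule shift > 6h — not met.
(C) not (hourly-paid) — not met.
(D) not employee-requested — met.
(ii) = F OR F OR F OR T = true.
So (c) is not satisfied (F AND T).
So (2) is not satisfied (F OR F OR F).
Overall = T AND F = false.
Exception (tenure ≥ 18 mo.) — not satisfied.
Result: main false OR exception false → false.

No — not required.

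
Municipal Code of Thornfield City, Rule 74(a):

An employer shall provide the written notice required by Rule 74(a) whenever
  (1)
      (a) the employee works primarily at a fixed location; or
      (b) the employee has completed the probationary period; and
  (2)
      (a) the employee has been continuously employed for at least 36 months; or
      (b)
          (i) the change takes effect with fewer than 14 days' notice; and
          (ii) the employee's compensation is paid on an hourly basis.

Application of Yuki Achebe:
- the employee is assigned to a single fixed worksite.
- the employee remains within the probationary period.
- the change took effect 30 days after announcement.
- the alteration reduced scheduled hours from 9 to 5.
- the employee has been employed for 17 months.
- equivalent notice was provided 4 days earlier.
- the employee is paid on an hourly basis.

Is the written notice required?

No — not required.

(a) fixed location — holds.
(b) past probation — not satisfied.
(1): T OR F → true.
(a) tenure ≥ 36 mo. — not met.
(i) < 14 days' notice — not satisfied.
(ii) hourly-paid — holds.
(b): F AND T → false.
So (2) is not satisfied (F OR F).
Overall = T AND F = false.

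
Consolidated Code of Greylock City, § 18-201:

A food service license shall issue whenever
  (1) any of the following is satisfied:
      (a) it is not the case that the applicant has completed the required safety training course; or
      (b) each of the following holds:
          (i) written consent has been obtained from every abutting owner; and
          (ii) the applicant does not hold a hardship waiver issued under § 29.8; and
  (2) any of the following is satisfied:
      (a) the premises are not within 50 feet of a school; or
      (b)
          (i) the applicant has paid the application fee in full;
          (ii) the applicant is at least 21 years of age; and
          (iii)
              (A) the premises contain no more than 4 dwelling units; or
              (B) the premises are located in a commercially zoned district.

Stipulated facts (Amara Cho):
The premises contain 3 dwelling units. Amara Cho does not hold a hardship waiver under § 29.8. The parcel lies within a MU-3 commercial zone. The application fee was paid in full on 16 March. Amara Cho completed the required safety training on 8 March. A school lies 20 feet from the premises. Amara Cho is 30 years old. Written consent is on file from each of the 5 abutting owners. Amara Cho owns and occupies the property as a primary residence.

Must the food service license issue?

(a) not (safety training) — fails.
(i) all abutters consent — met.
(ii) not (hardship waiver) — met.
(b) = T AND T = true.
So (1) is satisfied (F OR T).
(a) ≥50 ft from school — fails.
(i) fee paid — satisfied.
(ii) age ≥ 21 — met.
(A) ≤ 4 units — satisfied.
(B) commercially zoned — met.
(iii) = T OR T = true.
(b): T AND T AND T → true.
(2) = F OR T = true.
Overall: T AND T → true.

Yes — granted.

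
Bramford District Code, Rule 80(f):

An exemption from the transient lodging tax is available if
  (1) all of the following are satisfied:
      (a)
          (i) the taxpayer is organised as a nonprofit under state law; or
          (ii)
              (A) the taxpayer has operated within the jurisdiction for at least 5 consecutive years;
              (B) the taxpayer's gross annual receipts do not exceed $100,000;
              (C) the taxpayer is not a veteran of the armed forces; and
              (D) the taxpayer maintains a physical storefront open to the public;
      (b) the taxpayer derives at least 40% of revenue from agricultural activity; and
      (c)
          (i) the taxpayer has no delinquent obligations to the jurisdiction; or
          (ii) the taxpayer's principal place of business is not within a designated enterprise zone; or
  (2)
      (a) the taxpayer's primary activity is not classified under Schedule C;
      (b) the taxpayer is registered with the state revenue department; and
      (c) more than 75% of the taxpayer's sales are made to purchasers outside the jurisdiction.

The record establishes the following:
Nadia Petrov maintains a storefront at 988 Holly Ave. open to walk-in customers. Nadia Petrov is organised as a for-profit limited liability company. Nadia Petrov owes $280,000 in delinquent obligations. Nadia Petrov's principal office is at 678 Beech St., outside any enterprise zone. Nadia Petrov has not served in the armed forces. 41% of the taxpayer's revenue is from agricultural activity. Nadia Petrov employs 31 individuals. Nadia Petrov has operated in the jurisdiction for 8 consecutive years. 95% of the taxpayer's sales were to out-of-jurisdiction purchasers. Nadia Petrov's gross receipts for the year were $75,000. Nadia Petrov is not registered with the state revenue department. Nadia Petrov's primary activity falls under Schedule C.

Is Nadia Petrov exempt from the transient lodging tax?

Yes — exempt.

(i) nonprofit — fails.
(A) ≥ 5 yrs in jurisdiction — holds.
(B) receipts ≤ $100,000 — met.
(C) not (veteran) — met.
(D) has storefront — met.
(ii) = T AND T AND T AND T = true.
(a) = F OR T = true.
(b) ≥40% agricultural — satisfied.
(i) no delinquency — not met.
(ii) not (in enterprise zone) — met.
(c) = F OR T = true.
(1) = T AND T AND T = true.
(a) not (Schedule C activity) — fails.
(b) state-registered — not met.
(c) >75% out-of-jur. sales — satisfied.
(2): F AND F AND T → false.
Overall = T OR F = true.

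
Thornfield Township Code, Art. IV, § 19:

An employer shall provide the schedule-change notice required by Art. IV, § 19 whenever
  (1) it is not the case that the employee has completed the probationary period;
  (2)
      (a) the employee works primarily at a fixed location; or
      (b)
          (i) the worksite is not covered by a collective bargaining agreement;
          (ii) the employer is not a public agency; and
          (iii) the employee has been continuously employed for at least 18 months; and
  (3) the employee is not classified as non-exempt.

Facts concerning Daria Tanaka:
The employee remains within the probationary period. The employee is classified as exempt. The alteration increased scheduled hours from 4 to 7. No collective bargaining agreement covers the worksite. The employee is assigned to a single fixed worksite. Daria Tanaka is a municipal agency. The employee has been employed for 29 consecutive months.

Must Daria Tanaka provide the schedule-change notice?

(1) not (past probation) — met.
(a) fixed location — holds.
(i) no CBA — met.
(ii) not (public agency) — fails.
(iii) tenure ≥ 18 mo. — met.
(b): T AND F AND T → false.
(2): T OR F → true.
(3) not (non-exempt) — met.
Overall: T AND T AND T → true.

Yes — required.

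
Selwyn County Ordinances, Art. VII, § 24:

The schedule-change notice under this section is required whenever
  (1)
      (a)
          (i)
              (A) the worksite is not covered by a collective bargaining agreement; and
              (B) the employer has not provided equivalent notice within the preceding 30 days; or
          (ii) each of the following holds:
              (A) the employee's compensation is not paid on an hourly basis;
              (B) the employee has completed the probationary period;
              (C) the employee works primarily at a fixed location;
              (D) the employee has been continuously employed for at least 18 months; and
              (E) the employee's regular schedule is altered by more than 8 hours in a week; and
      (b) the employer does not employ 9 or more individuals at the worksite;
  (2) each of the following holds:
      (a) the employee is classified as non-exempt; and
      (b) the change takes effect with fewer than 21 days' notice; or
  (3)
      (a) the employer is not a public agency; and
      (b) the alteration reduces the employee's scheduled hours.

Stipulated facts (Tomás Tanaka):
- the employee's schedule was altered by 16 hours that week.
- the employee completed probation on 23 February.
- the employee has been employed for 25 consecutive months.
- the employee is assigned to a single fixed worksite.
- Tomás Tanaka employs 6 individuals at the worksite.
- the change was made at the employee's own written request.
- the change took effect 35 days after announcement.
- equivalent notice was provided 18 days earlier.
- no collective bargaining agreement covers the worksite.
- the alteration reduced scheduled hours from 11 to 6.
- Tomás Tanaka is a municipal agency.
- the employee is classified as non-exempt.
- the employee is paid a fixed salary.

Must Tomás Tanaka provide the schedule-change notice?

Yes — required.

(A) no CBA — met.
(B) no recent notice — fails.
(i) = T AND F = false.
(A) not (hourly-paid) — holds.
(B) past probation — holds.
(C) fixed location — holds.
(D) tenure ≥ 18 mo. — holds.
(E) schedule shift > 8h — satisfied.
(ii) = T AND T AND T AND T AND T = true.
(a) = F OR T = true.
(b) not (≥ 9 at site) — satisfied.
So (1) is satisfied (T AND T).
(a) non-exempt — satisfied.
(b) < 21 days' notice — not satisfied.
So (2) is not satisfied (T AND F).
(a) not (public agency) — not met.
(b) hours reduced — met.
(3) = F AND T = false.
Overall: T OR F OR F → true.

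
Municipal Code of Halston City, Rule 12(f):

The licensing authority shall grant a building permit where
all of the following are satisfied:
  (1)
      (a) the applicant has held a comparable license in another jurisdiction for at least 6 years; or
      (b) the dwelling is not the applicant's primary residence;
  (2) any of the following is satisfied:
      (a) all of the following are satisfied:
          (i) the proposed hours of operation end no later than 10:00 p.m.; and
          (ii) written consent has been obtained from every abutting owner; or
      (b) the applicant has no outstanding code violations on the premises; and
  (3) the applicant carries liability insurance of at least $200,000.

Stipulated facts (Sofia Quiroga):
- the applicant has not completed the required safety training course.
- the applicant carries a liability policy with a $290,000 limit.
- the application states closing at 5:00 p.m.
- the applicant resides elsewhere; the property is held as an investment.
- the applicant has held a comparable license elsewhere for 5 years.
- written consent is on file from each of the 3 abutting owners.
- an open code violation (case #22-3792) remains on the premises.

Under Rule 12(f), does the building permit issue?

(a) prior license ≥ 6 yr — fails.
(b) not (primary residence) — met.
So (1) is satisfied (F OR T).
(i) closes by 10 p.m. — met.
(ii) all abutters consent — met.
So (a) is satisfied (T AND T).
(b) no code violations — fails.
So (2) is satisfied (T OR F).
(3) insurance ≥ $200,000 — satisfied.
Overall = T AND T AND T = true.

Yes — granted.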